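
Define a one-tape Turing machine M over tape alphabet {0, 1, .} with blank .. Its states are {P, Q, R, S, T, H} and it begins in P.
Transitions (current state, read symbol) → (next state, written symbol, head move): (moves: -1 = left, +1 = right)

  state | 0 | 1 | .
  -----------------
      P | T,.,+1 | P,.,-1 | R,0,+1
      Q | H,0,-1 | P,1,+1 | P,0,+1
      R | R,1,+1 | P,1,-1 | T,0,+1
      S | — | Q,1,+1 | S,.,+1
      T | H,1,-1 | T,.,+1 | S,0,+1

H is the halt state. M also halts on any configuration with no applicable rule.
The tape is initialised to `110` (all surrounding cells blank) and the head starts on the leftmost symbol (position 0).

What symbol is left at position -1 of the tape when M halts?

0

P | .[1]10   read 1 → write ., move -1, go to P
P | [.].10   read . → write 0, move +1, go to R
R | 0[.]10   read . → write 0, move +1, go to T
T | 00[1]0   read 1 → write ., move +1, go to T
T | 00.[0]   read 0 → write 1, move -1, go to H
H | 00[.]1
Cell -1 holds 0 when M halts.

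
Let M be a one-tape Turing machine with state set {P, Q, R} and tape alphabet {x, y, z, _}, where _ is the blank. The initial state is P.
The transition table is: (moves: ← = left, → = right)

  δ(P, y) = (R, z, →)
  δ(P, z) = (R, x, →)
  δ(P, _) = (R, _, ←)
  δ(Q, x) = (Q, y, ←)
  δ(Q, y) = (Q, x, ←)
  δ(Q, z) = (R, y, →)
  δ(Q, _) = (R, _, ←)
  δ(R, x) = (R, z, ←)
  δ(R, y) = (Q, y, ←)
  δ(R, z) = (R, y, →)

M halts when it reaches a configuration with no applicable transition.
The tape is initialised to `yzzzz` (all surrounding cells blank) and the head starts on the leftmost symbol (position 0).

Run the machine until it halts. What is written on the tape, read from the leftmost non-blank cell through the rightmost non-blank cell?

state=P head=0 tape=[y]zzzz_   (P,y)→(R,z,→)
state=R head=1 tape=z[z]zzz_   (R,z)→(R,y,→)
state=R head=2 tape=zy[z]zz_   (R,z)→(R,y,→)
state=R head=3 tape=zyy[z]z_   (R,z)→(R,y,→)
state=R head=4 tape=zyyy[z]_   (R,z)→(R,y,→)
state=R head=5 tape=zyyyy[_]
The non-blank tape span at halt is zyyyy.

zyyyy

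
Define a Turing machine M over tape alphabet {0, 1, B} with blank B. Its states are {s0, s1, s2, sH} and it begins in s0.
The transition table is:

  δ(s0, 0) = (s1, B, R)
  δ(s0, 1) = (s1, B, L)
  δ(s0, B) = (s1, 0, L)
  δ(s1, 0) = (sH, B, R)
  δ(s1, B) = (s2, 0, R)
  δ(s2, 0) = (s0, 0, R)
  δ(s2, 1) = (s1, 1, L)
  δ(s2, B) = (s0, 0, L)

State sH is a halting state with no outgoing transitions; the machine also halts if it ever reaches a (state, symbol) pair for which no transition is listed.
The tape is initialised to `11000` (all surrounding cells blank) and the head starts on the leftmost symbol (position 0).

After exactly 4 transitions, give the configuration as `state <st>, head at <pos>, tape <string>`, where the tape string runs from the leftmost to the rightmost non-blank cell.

s0 | B[1]1000   read 1 → write B, move L, go to s1
s1 | [B]B1000   read B → write 0, move R, go to s2
s2 | 0[B]1000   read B → write 0, move L, go to s0
s0 | [0]01000   read 0 → write B, move R, go to s1
s1 | B[0]1000
After 4 steps: state s1, head at 0, tape 01000.

state s1, head at 0, tape 01000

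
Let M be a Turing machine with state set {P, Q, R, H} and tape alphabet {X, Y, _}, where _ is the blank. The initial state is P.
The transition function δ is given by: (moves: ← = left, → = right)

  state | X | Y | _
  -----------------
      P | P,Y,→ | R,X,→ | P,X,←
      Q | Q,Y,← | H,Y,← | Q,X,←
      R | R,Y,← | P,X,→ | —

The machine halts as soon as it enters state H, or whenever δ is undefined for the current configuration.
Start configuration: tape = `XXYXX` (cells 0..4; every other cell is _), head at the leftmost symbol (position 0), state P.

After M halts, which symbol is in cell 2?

state=P head=0 tape=[X]XYXX__   (P,X)→(P,Y,→)
state=P head=1 tape=Y[X]YXX__   (P,X)→(P,Y,→)
state=P head=2 tape=YY[Y]XX__   (P,Y)→(R,X,→)
state=R head=3 tape=YYX[X]X__   (R,X)→(R,Y,←)
state=R head=2 tape=YY[X]YX__   (R,X)→(R,Y,←)
state=R head=1 tape=Y[Y]YYX__   (R,Y)→(P,X,→)
state=P head=2 tape=YX[Y]YX__   (P,Y)→(R,X,→)
state=R head=3 tape=YXX[Y]X__   (R,Y)→(P,X,→)
state=P head=4 tape=YXXX[X]__   (P,X)→(P,Y,→)
state=P head=5 tape=YXXXY[_]_   (P,_)→(P,X,←)
state=P head=4 tape=YXXX[Y]X_   (P,Y)→(R,X,→)
state=R head=5 tape=YXXXX[X]_   (R,X)→(R,Y,←)
state=R head=4 tape=YXXX[X]Y_   (R,X)→(R,Y,←)
state=R head=3 tape=YXX[X]YY_   (R,X)→(R,Y,←)
state=R head=2 tape=YX[X]YYY_   (R,X)→(R,Y,←)
state=R head=1 tape=Y[X]YYYY_   (R,X)→(R,Y,←)
state=R head=0 tape=[Y]YYYYY_   (R,Y)→(P,X,→)
state=P head=1 tape=X[Y]YYYY_   (P,Y)→(R,X,→)
state=R head=2 tape=XX[Y]YYY_   (R,Y)→(P,X,→)
state=P head=3 tape=XXX[Y]YY_   (P,Y)→(R,X,→)
state=R head=4 tape=XXXX[Y]Y_   (R,Y)→(P,X,→)
state=P head=5 tape=XXXXX[Y]_   (P,Y)→(R,X,→)
state=R head=6 tape=XXXXXX[_]
Cell 2 holds X when M halts.

X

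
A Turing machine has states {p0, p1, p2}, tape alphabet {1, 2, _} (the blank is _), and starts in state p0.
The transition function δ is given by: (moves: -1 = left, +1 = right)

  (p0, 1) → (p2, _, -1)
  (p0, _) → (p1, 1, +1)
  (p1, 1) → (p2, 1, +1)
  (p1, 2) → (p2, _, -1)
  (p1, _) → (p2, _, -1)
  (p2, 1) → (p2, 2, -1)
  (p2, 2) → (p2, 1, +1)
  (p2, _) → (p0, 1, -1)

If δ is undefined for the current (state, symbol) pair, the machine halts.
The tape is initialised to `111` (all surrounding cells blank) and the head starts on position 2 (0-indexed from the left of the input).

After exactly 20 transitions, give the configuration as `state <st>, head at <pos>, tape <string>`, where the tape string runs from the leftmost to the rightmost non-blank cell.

state=p0 head=2 tape=____11[1]   (p0,1)→(p2,_,-1)
state=p2 head=1 tape=____1[1]_   (p2,1)→(p2,2,-1)
state=p2 head=0 tape=____[1]2_   (p2,1)→(p2,2,-1)
state=p2 head=-1 tape=___[_]22_   (p2,_)→(p0,1,-1)
state=p0 head=-2 tape=__[_]122_   (p0,_)→(p1,1,+1)
state=p1 head=-1 tape=__1[1]22_   (p1,1)→(p2,1,+1)
state=p2 head=0 tape=__11[2]2_   (p2,2)→(p2,1,+1)
state=p2 head=1 tape=__111[2]_   (p2,2)→(p2,1,+1)
state=p2 head=2 tape=__1111[_]   (p2,_)→(p0,1,-1)
state=p0 head=1 tape=__111[1]1   (p0,1)→(p2,_,-1)
state=p2 head=0 tape=__11[1]_1   (p2,1)→(p2,2,-1)
state=p2 head=-1 tape=__1[1]2_1   (p2,1)→(p2,2,-1)
state=p2 head=-2 tape=__[1]22_1   (p2,1)→(p2,2,-1)
state=p2 head=-3 tape=_[_]222_1   (p2,_)→(p0,1,-1)
state=p0 head=-4 tape=[_]1222_1   (p0,_)→(p1,1,+1)
state=p1 head=-3 tape=1[1]222_1   (p1,1)→(p2,1,+1)
state=p2 head=-2 tape=11[2]22_1   (p2,2)→(p2,1,+1)
state=p2 head=-1 tape=111[2]2_1   (p2,2)→(p2,1,+1)
state=p2 head=0 tape=1111[2]_1   (p2,2)→(p2,1,+1)
state=p2 head=1 tape=11111[_]1   (p2,_)→(p0,1,-1)
state=p0 head=0 tape=1111[1]11
After 20 steps: state p0, head at 0, tape 1111111.

state p0, head at 0, tape 1111111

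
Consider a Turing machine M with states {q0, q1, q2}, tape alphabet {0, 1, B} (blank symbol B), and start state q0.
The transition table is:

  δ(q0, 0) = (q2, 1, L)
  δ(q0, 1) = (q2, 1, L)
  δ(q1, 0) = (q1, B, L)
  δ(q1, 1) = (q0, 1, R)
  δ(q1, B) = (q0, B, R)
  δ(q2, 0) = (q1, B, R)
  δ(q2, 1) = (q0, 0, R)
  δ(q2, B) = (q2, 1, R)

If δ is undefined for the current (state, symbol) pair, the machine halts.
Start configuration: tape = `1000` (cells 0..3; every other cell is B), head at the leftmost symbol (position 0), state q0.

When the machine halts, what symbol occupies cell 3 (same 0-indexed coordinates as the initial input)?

1

state=q0 head=0 tape=B[1]000B   (q0,1)→(q2,1,L)
state=q2 head=-1 tape=[B]1000B   (q2,B)→(q2,1,R)
state=q2 head=0 tape=1[1]000B   (q2,1)→(q0,0,R)
state=q0 head=1 tape=10[0]00B   (q0,0)→(q2,1,L)
state=q2 head=0 tape=1[0]100B   (q2,0)→(q1,B,R)
state=q1 head=1 tape=1B[1]00B   (q1,1)→(q0,1,R)
state=q0 head=2 tape=1B1[0]0B   (q0,0)→(q2,1,L)
state=q2 head=1 tape=1B[1]10B   (q2,1)→(q0,0,R)
state=q0 head=2 tape=1B0[1]0B   (q0,1)→(q2,1,L)
state=q2 head=1 tape=1B[0]10B   (q2,0)→(q1,B,R)
state=q1 head=2 tape=1BB[1]0B   (q1,1)→(q0,1,R)
state=q0 head=3 tape=1BB1[0]B   (q0,0)→(q2,1,L)
state=q2 head=2 tape=1BB[1]1B   (q2,1)→(q0,0,R)
state=q0 head=3 tape=1BB0[1]B   (q0,1)→(q2,1,L)
state=q2 head=2 tape=1BB[0]1B   (q2,0)→(q1,B,R)
state=q1 head=3 tape=1BBB[1]B   (q1,1)→(q0,1,R)
state=q0 head=4 tape=1BBB1[B]
Cell 3 holds 1 when M halts.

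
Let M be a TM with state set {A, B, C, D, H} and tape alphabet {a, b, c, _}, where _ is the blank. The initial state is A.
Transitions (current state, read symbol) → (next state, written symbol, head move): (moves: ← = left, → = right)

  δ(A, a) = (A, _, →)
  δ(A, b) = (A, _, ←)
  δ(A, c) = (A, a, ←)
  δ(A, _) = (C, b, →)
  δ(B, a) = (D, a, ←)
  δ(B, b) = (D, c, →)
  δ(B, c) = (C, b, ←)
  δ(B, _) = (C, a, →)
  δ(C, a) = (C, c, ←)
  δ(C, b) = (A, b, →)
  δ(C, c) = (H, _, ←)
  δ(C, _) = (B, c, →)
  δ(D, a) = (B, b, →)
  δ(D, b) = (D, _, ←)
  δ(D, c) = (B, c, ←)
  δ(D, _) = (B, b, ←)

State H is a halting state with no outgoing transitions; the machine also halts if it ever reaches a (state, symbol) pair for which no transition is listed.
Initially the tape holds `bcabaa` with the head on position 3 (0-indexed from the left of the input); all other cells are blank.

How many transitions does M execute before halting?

15

A | bca[b]aa   read b → write _, move ←, go to A
A | bc[a]_aa   read a → write _, move →, go to A
A | bc_[_]aa   read _ → write b, move →, go to C
C | bc_b[a]a   read a → write c, move ←, go to C
C | bc_[b]ca   read b → write b, move →, go to A
A | bc_b[c]a   read c → write a, move ←, go to A
A | bc_[b]aa   read b → write _, move ←, go to A
A | bc[_]_aa   read _ → write b, move →, go to C
C | bcb[_]aa   read _ → write c, move →, go to B
B | bcbc[a]a   read a → write a, move ←, go to D
D | bcb[c]aa   read c → write c, move ←, go to B
B | bc[b]caa   read b → write c, move →, go to D
D | bcc[c]aa   read c → write c, move ←, go to B
B | bc[c]caa   read c → write b, move ←, go to C
C | b[c]bcaa   read c → write _, move ←, go to H
H | [b]_bcaa
M halts after 15 transitions.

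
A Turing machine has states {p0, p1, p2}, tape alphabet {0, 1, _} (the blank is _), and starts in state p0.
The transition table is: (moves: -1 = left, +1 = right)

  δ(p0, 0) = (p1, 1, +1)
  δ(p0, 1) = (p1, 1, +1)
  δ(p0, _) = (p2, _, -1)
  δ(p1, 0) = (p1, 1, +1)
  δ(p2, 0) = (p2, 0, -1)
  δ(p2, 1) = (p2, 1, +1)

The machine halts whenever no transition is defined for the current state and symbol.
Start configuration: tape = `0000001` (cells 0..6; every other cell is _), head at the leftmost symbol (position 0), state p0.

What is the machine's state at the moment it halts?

p0 | [0]000001   read 0 → write 1, move +1, go to p1
p1 | 1[0]00001   read 0 → write 1, move +1, go to p1
p1 | 11[0]0001   read 0 → write 1, move +1, go to p1
p1 | 111[0]001   read 0 → write 1, move +1, go to p1
p1 | 1111[0]01   read 0 → write 1, move +1, go to p1
p1 | 11111[0]1   read 0 → write 1, move +1, go to p1
p1 | 111111[1]
No transition is defined for (p1, 1); M halts in state p1.

p1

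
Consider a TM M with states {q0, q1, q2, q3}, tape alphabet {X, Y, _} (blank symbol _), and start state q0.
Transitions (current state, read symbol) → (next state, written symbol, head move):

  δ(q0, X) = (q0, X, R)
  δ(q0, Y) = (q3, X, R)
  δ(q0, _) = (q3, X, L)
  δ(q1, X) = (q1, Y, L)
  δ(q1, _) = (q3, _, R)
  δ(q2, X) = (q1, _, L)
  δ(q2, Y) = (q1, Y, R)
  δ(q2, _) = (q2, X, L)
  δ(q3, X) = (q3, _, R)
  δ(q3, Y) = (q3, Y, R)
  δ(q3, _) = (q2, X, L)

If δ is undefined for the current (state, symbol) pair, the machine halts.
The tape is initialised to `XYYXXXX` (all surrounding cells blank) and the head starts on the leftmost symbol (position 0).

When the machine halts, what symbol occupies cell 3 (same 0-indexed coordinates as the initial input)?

state=q0 head=0 tape=[X]YYXXXX_   (q0,X)→(q0,X,R)
state=q0 head=1 tape=X[Y]YXXXX_   (q0,Y)→(q3,X,R)
state=q3 head=2 tape=XX[Y]XXXX_   (q3,Y)→(q3,Y,R)
state=q3 head=3 tape=XXY[X]XXX_   (q3,X)→(q3,_,R)
state=q3 head=4 tape=XXY_[X]XX_   (q3,X)→(q3,_,R)
state=q3 head=5 tape=XXY__[X]X_   (q3,X)→(q3,_,R)
state=q3 head=6 tape=XXY___[X]_   (q3,X)→(q3,_,R)
state=q3 head=7 tape=XXY____[_]   (q3,_)→(q2,X,L)
state=q2 head=6 tape=XXY___[_]X   (q2,_)→(q2,X,L)
state=q2 head=5 tape=XXY__[_]XX   (q2,_)→(q2,X,L)
state=q2 head=4 tape=XXY_[_]XXX   (q2,_)→(q2,X,L)
state=q2 head=3 tape=XXY[_]XXXX   (q2,_)→(q2,X,L)
state=q2 head=2 tape=XX[Y]XXXXX   (q2,Y)→(q1,Y,R)
state=q1 head=3 tape=XXY[X]XXXX   (q1,X)→(q1,Y,L)
state=q1 head=2 tape=XX[Y]YXXXX
Cell 3 holds Y when M halts.

Y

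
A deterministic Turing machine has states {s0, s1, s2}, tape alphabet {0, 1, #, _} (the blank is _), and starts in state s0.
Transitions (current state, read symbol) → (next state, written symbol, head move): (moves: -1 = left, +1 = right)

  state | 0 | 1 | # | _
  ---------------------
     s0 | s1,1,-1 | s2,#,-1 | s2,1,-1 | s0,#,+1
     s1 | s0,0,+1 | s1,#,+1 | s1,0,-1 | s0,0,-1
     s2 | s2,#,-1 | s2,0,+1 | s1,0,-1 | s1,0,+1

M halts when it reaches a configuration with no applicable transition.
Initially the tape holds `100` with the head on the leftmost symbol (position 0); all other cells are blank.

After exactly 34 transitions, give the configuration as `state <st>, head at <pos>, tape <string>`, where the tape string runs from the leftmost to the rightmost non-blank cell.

state=s0 head=0 tape=_____[1]00   (s0,1)→(s2,#,-1)
state=s2 head=-1 tape=____[_]#00   (s2,_)→(s1,0,+1)
state=s1 head=0 tape=____0[#]00   (s1,#)→(s1,0,-1)
state=s1 head=-1 tape=____[0]000   (s1,0)→(s0,0,+1)
state=s0 head=0 tape=____0[0]00   (s0,0)→(s1,1,-1)
state=s1 head=-1 tape=____[0]100   (s1,0)→(s0,0,+1)
state=s0 head=0 tape=____0[1]00   (s0,1)→(s2,#,-1)
state=s2 head=-1 tape=____[0]#00   (s2,0)→(s2,#,-1)
state=s2 head=-2 tape=___[_]##00   (s2,_)→(s1,0,+1)
state=s1 head=-1 tape=___0[#]#00   (s1,#)→(s1,0,-1)
state=s1 head=-2 tape=___[0]0#00   (s1,0)→(s0,0,+1)
state=s0 head=-1 tape=___0[0]#00   (s0,0)→(s1,1,-1)
state=s1 head=-2 tape=___[0]1#00   (s1,0)→(s0,0,+1)
state=s0 head=-1 tape=___0[1]#00   (s0,1)→(s2,#,-1)
state=s2 head=-2 tape=___[0]##00   (s2,0)→(s2,#,-1)
state=s2 head=-3 tape=__[_]###00   (s2,_)→(s1,0,+1)
state=s1 head=-2 tape=__0[#]##00   (s1,#)→(s1,0,-1)
state=s1 head=-3 tape=__[0]0##00   (s1,0)→(s0,0,+1)
state=s0 head=-2 tape=__0[0]##00   (s0,0)→(s1,1,-1)
state=s1 head=-3 tape=__[0]1##00   (s1,0)→(s0,0,+1)
state=s0 head=-2 tape=__0[1]##00   (s0,1)→(s2,#,-1)
state=s2 head=-3 tape=__[0]###00   (s2,0)→(s2,#,-1)
state=s2 head=-4 tape=_[_]####00   (s2,_)→(s1,0,+1)
state=s1 head=-3 tape=_0[#]###00   (s1,#)→(s1,0,-1)
state=s1 head=-4 tape=_[0]0###00   (s1,0)→(s0,0,+1)
state=s0 head=-3 tape=_0[0]###00   (s0,0)→(s1,1,-1)
state=s1 head=-4 tape=_[0]1###00   (s1,0)→(s0,0,+1)
state=s0 head=-3 tape=_0[1]###00   (s0,1)→(s2,#,-1)
state=s2 head=-4 tape=_[0]####00   (s2,0)→(s2,#,-1)
state=s2 head=-5 tape=[_]#####00   (s2,_)→(s1,0,+1)
state=s1 head=-4 tape=0[#]####00   (s1,#)→(s1,0,-1)
state=s1 head=-5 tape=[0]0####00   (s1,0)→(s0,0,+1)
state=s0 head=-4 tape=0[0]####00   (s0,0)→(s1,1,-1)
state=s1 head=-5 tape=[0]1####00   (s1,0)→(s0,0,+1)
state=s0 head=-4 tape=0[1]####00
After 34 steps: state s0, head at -4, tape 01####00.

state s0, head at -4, tape 01####00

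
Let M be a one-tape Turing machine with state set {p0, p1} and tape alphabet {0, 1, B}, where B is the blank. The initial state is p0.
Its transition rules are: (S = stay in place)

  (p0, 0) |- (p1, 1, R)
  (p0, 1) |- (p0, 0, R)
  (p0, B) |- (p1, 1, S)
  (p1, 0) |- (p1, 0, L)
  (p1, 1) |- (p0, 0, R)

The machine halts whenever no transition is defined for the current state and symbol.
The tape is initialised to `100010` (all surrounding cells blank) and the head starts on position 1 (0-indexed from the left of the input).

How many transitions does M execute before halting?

9

p0 | 1[0]0010B   read 0 → write 1, move R, go to p1
p1 | 11[0]010B   read 0 → write 0, move L, go to p1
p1 | 1[1]0010B   read 1 → write 0, move R, go to p0
p0 | 10[0]010B   read 0 → write 1, move R, go to p1
p1 | 101[0]10B   read 0 → write 0, move L, go to p1
p1 | 10[1]010B   read 1 → write 0, move R, go to p0
p0 | 100[0]10B   read 0 → write 1, move R, go to p1
p1 | 1001[1]0B   read 1 → write 0, move R, go to p0
p0 | 10010[0]B   read 0 → write 1, move R, go to p1
p1 | 100101[B]
M halts after 9 transitions.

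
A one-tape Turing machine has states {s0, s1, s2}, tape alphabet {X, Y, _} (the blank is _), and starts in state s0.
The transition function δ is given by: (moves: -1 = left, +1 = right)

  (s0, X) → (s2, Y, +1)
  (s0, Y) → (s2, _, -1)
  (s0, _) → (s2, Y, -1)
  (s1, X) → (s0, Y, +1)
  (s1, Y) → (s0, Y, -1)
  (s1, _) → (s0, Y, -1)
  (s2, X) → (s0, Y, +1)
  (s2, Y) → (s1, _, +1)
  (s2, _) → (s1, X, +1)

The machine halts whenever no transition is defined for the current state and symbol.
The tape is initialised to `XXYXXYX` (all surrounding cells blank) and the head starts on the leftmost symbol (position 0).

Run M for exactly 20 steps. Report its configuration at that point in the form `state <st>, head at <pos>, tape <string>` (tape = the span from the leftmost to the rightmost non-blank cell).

s0 | __[X]XYXXYX   read X → write Y, move +1, go to s2
s2 | __Y[X]YXXYX   read X → write Y, move +1, go to s0
s0 | __YY[Y]XXYX   read Y → write _, move -1, go to s2
s2 | __Y[Y]_XXYX   read Y → write _, move +1, go to s1
s1 | __Y_[_]XXYX   read _ → write Y, move -1, go to s0
s0 | __Y[_]YXXYX   read _ → write Y, move -1, go to s2
s2 | __[Y]YYXXYX   read Y → write _, move +1, go to s1
s1 | ___[Y]YXXYX   read Y → write Y, move -1, go to s0
s0 | __[_]YYXXYX   read _ → write Y, move -1, go to s2
s2 | _[_]YYYXXYX   read _ → write X, move +1, go to s1
s1 | _X[Y]YYXXYX   read Y → write Y, move -1, go to s0
s0 | _[X]YYYXXYX   read X → write Y, move +1, go to s2
s2 | _Y[Y]YYXXYX   read Y → write _, move +1, go to s1
s1 | _Y_[Y]YXXYX   read Y → write Y, move -1, go to s0
s0 | _Y[_]YYXXYX   read _ → write Y, move -1, go to s2
s2 | _[Y]YYYXXYX   read Y → write _, move +1, go to s1
s1 | __[Y]YYXXYX   read Y → write Y, move -1, go to s0
s0 | _[_]YYYXXYX   read _ → write Y, move -1, go to s2
s2 | [_]YYYYXXYX   read _ → write X, move +1, go to s1
s1 | X[Y]YYYXXYX   read Y → write Y, move -1, go to s0
s0 | [X]YYYYXXYX
After 20 steps: state s0, head at -2, tape XYYYYXXYX.

state s0, head at -2, tape XYYYYXXYX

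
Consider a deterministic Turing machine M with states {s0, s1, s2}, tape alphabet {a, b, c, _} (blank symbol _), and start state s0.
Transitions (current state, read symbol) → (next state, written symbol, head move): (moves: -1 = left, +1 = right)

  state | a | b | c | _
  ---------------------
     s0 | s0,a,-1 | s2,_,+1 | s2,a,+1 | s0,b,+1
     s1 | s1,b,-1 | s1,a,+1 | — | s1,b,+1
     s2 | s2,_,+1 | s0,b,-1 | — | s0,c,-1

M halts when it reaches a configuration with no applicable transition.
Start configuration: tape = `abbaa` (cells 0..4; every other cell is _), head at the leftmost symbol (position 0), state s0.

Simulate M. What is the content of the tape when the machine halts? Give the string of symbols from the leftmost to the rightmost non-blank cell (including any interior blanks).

bb____c

state=s0 head=0 tape=_[a]bbaa__   (s0,a)→(s0,a,-1)
state=s0 head=-1 tape=[_]abbaa__   (s0,_)→(s0,b,+1)
state=s0 head=0 tape=b[a]bbaa__   (s0,a)→(s0,a,-1)
state=s0 head=-1 tape=[b]abbaa__   (s0,b)→(s2,_,+1)
state=s2 head=0 tape=_[a]bbaa__   (s2,a)→(s2,_,+1)
state=s2 head=1 tape=__[b]baa__   (s2,b)→(s0,b,-1)
state=s0 head=0 tape=_[_]bbaa__   (s0,_)→(s0,b,+1)
state=s0 head=1 tape=_b[b]baa__   (s0,b)→(s2,_,+1)
state=s2 head=2 tape=_b_[b]aa__   (s2,b)→(s0,b,-1)
state=s0 head=1 tape=_b[_]baa__   (s0,_)→(s0,b,+1)
state=s0 head=2 tape=_bb[b]aa__   (s0,b)→(s2,_,+1)
state=s2 head=3 tape=_bb_[a]a__   (s2,a)→(s2,_,+1)
state=s2 head=4 tape=_bb__[a]__   (s2,a)→(s2,_,+1)
state=s2 head=5 tape=_bb___[_]_   (s2,_)→(s0,c,-1)
state=s0 head=4 tape=_bb__[_]c_   (s0,_)→(s0,b,+1)
state=s0 head=5 tape=_bb__b[c]_   (s0,c)→(s2,a,+1)
state=s2 head=6 tape=_bb__ba[_]   (s2,_)→(s0,c,-1)
state=s0 head=5 tape=_bb__b[a]c   (s0,a)→(s0,a,-1)
state=s0 head=4 tape=_bb__[b]ac   (s0,b)→(s2,_,+1)
state=s2 head=5 tape=_bb___[a]c   (s2,a)→(s2,_,+1)
state=s2 head=6 tape=_bb____[c]
The non-blank tape span at halt is bb____c.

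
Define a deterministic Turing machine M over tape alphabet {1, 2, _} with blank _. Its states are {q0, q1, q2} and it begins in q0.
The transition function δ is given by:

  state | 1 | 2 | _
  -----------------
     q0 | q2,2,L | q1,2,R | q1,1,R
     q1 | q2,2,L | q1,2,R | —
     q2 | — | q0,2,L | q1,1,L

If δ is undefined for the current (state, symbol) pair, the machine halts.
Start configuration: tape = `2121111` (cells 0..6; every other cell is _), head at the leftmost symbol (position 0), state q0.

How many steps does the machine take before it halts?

state=q0 head=0 tape=_[2]121111_   (q0,2)→(q1,2,R)
state=q1 head=1 tape=_2[1]21111_   (q1,1)→(q2,2,L)
state=q2 head=0 tape=_[2]221111_   (q2,2)→(q0,2,L)
state=q0 head=-1 tape=[_]2221111_   (q0,_)→(q1,1,R)
state=q1 head=0 tape=1[2]221111_   (q1,2)→(q1,2,R)
state=q1 head=1 tape=12[2]21111_   (q1,2)→(q1,2,R)
state=q1 head=2 tape=122[2]1111_   (q1,2)→(q1,2,R)
state=q1 head=3 tape=1222[1]111_   (q1,1)→(q2,2,L)
state=q2 head=2 tape=122[2]2111_   (q2,2)→(q0,2,L)
state=q0 head=1 tape=12[2]22111_   (q0,2)→(q1,2,R)
state=q1 head=2 tape=122[2]2111_   (q1,2)→(q1,2,R)
state=q1 head=3 tape=1222[2]111_   (q1,2)→(q1,2,R)
state=q1 head=4 tape=12222[1]11_   (q1,1)→(q2,2,L)
state=q2 head=3 tape=1222[2]211_   (q2,2)→(q0,2,L)
state=q0 head=2 tape=122[2]2211_   (q0,2)→(q1,2,R)
state=q1 head=3 tape=1222[2]211_   (q1,2)→(q1,2,R)
state=q1 head=4 tape=12222[2]11_   (q1,2)→(q1,2,R)
state=q1 head=5 tape=122222[1]1_   (q1,1)→(q2,2,L)
state=q2 head=4 tape=12222[2]21_   (q2,2)→(q0,2,L)
state=q0 head=3 tape=1222[2]221_   (q0,2)→(q1,2,R)
state=q1 head=4 tape=12222[2]21_   (q1,2)→(q1,2,R)
state=q1 head=5 tape=122222[2]1_   (q1,2)→(q1,2,R)
state=q1 head=6 tape=1222222[1]_   (q1,1)→(q2,2,L)
state=q2 head=5 tape=122222[2]2_   (q2,2)→(q0,2,L)
state=q0 head=4 tape=12222[2]22_   (q0,2)→(q1,2,R)
state=q1 head=5 tape=122222[2]2_   (q1,2)→(q1,2,R)
state=q1 head=6 tape=1222222[2]_   (q1,2)→(q1,2,R)
state=q1 head=7 tape=12222222[_]
M halts after 27 transitions.

27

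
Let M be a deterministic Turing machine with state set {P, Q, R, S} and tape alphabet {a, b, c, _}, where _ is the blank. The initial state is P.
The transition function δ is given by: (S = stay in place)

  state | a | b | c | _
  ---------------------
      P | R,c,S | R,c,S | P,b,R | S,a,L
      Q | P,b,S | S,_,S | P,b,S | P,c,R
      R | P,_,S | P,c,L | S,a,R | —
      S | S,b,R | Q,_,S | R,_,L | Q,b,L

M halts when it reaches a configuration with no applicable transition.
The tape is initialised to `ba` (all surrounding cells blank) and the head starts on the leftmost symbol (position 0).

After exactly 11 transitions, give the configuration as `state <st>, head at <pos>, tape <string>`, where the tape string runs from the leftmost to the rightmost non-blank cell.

state=P head=0 tape=[b]a_   (P,b)→(R,c,S)
state=R head=0 tape=[c]a_   (R,c)→(S,a,R)
state=S head=1 tape=a[a]_   (S,a)→(S,b,R)
state=S head=2 tape=ab[_]   (S,_)→(Q,b,L)
state=Q head=1 tape=a[b]b   (Q,b)→(S,_,S)
state=S head=1 tape=a[_]b   (S,_)→(Q,b,L)
state=Q head=0 tape=[a]bb   (Q,a)→(P,b,S)
state=P head=0 tape=[b]bb   (P,b)→(R,c,S)
state=R head=0 tape=[c]bb   (R,c)→(S,a,R)
state=S head=1 tape=a[b]b   (S,b)→(Q,_,S)
state=Q head=1 tape=a[_]b   (Q,_)→(P,c,R)
state=P head=2 tape=ac[b]
After 11 steps: state P, head at 2, tape acb.

state P, head at 2, tape acb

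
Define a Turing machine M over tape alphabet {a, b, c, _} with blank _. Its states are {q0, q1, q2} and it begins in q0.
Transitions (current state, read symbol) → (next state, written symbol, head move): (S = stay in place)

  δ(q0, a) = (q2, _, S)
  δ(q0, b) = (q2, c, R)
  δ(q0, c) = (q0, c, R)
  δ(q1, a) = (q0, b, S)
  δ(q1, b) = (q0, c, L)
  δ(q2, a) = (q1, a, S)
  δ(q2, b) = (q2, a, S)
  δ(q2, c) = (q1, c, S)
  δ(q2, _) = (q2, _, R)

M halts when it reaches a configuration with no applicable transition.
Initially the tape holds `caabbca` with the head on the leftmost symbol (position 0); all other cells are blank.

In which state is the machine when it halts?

state=q0 head=0 tape=[c]aabbca   (q0,c)→(q0,c,R)
state=q0 head=1 tape=c[a]abbca   (q0,a)→(q2,_,S)
state=q2 head=1 tape=c[_]abbca   (q2,_)→(q2,_,R)
state=q2 head=2 tape=c_[a]bbca   (q2,a)→(q1,a,S)
state=q1 head=2 tape=c_[a]bbca   (q1,a)→(q0,b,S)
state=q0 head=2 tape=c_[b]bbca   (q0,b)→(q2,c,R)
state=q2 head=3 tape=c_c[b]bca   (q2,b)→(q2,a,S)
state=q2 head=3 tape=c_c[a]bca   (q2,a)→(q1,a,S)
state=q1 head=3 tape=c_c[a]bca   (q1,a)→(q0,b,S)
state=q0 head=3 tape=c_c[b]bca   (q0,b)→(q2,c,R)
state=q2 head=4 tape=c_cc[b]ca   (q2,b)→(q2,a,S)
state=q2 head=4 tape=c_cc[a]ca   (q2,a)→(q1,a,S)
state=q1 head=4 tape=c_cc[a]ca   (q1,a)→(q0,b,S)
state=q0 head=4 tape=c_cc[b]ca   (q0,b)→(q2,c,R)
state=q2 head=5 tape=c_ccc[c]a   (q2,c)→(q1,c,S)
state=q1 head=5 tape=c_ccc[c]a
No transition is defined for (q1, c); M halts in state q1.

q1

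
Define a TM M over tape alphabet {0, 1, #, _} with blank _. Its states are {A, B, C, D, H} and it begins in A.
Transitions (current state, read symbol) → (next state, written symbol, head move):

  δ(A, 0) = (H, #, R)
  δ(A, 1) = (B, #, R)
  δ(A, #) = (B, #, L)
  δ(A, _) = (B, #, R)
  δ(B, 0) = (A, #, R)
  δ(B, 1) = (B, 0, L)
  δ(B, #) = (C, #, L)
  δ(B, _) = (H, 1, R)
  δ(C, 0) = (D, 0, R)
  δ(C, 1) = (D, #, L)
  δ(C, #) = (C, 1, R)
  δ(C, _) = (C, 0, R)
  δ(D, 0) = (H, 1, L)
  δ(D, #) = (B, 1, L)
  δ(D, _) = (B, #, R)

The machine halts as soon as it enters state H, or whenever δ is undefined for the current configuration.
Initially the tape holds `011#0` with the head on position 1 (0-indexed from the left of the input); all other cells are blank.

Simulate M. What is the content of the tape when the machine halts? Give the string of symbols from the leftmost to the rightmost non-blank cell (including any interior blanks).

state=A head=1 tape=0[1]1#0___   (A,1)→(B,#,R)
state=B head=2 tape=0#[1]#0___   (B,1)→(B,0,L)
state=B head=1 tape=0[#]0#0___   (B,#)→(C,#,L)
state=C head=0 tape=[0]#0#0___   (C,0)→(D,0,R)
state=D head=1 tape=0[#]0#0___   (D,#)→(B,1,L)
state=B head=0 tape=[0]10#0___   (B,0)→(A,#,R)
state=A head=1 tape=#[1]0#0___   (A,1)→(B,#,R)
state=B head=2 tape=##[0]#0___   (B,0)→(A,#,R)
state=A head=3 tape=###[#]0___   (A,#)→(B,#,L)
state=B head=2 tape=##[#]#0___   (B,#)→(C,#,L)
state=C head=1 tape=#[#]##0___   (C,#)→(C,1,R)
state=C head=2 tape=#1[#]#0___   (C,#)→(C,1,R)
state=C head=3 tape=#11[#]0___   (C,#)→(C,1,R)
state=C head=4 tape=#111[0]___   (C,0)→(D,0,R)
state=D head=5 tape=#1110[_]__   (D,_)→(B,#,R)
state=B head=6 tape=#1110#[_]_   (B,_)→(H,1,R)
state=H head=7 tape=#1110#1[_]
The non-blank tape span at halt is #1110#1.

#1110#1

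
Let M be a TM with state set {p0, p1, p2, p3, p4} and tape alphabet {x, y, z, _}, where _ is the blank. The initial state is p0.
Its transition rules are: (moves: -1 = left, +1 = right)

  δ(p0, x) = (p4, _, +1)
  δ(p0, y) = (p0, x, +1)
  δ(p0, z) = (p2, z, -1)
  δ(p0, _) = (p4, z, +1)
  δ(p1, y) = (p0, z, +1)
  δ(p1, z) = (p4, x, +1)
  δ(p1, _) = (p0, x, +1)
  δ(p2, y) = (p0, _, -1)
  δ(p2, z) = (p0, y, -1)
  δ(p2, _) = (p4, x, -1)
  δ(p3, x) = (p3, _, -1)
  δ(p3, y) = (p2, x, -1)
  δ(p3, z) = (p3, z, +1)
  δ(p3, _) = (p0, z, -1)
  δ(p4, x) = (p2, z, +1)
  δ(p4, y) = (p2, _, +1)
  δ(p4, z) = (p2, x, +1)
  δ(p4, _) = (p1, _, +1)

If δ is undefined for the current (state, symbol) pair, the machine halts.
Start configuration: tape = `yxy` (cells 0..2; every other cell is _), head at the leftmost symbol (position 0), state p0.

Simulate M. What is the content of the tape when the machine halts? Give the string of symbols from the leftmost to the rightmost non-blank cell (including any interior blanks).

x__x

state=p0 head=0 tape=[y]xy_   (p0,y)→(p0,x,+1)
state=p0 head=1 tape=x[x]y_   (p0,x)→(p4,_,+1)
state=p4 head=2 tape=x_[y]_   (p4,y)→(p2,_,+1)
state=p2 head=3 tape=x__[_]   (p2,_)→(p4,x,-1)
state=p4 head=2 tape=x_[_]x   (p4,_)→(p1,_,+1)
state=p1 head=3 tape=x__[x]
The non-blank tape span at halt is x__x.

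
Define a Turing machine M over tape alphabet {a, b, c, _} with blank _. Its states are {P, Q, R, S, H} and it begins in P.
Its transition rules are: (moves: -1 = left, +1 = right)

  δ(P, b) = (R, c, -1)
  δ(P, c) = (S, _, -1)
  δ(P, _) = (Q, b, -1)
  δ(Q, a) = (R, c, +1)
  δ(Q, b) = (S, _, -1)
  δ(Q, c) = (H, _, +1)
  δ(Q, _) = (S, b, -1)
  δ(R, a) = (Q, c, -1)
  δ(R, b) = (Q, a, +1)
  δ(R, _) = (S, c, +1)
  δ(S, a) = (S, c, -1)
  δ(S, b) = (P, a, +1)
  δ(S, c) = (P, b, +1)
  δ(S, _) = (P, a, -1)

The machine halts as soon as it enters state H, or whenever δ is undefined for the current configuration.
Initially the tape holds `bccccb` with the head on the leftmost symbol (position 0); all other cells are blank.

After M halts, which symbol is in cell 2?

_

P | _[b]ccccb   read b → write c, move -1, go to R
R | [_]cccccb   read _ → write c, move +1, go to S
S | c[c]ccccb   read c → write b, move +1, go to P
P | cb[c]cccb   read c → write _, move -1, go to S
S | c[b]_cccb   read b → write a, move +1, go to P
P | ca[_]cccb   read _ → write b, move -1, go to Q
Q | c[a]bcccb   read a → write c, move +1, go to R
R | cc[b]cccb   read b → write a, move +1, go to Q
Q | cca[c]ccb   read c → write _, move +1, go to H
H | cca_[c]cb
Cell 2 holds _ when M halts.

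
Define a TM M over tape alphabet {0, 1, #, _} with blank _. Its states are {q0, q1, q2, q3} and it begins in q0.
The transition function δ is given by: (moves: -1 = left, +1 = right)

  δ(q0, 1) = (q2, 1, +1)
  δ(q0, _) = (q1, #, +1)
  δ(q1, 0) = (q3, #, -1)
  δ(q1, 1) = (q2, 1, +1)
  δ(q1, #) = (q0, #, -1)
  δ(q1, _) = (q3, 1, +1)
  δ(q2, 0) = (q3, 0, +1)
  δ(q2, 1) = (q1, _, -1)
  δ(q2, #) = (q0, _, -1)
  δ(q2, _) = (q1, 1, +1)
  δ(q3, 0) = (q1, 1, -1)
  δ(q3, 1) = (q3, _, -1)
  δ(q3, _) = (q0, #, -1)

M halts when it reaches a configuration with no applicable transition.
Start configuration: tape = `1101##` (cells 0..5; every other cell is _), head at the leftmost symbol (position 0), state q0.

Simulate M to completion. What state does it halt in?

q0 | __[1]101##   read 1 → write 1, move +1, go to q2
q2 | __1[1]01##   read 1 → write _, move -1, go to q1
q1 | __[1]_01##   read 1 → write 1, move +1, go to q2
q2 | __1[_]01##   read _ → write 1, move +1, go to q1
q1 | __11[0]1##   read 0 → write #, move -1, go to q3
q3 | __1[1]#1##   read 1 → write _, move -1, go to q3
q3 | __[1]_#1##   read 1 → write _, move -1, go to q3
q3 | _[_]__#1##   read _ → write #, move -1, go to q0
q0 | [_]#__#1##   read _ → write #, move +1, go to q1
q1 | #[#]__#1##   read # → write #, move -1, go to q0
q0 | [#]#__#1##
No transition is defined for (q0, #); M halts in state q0.

q0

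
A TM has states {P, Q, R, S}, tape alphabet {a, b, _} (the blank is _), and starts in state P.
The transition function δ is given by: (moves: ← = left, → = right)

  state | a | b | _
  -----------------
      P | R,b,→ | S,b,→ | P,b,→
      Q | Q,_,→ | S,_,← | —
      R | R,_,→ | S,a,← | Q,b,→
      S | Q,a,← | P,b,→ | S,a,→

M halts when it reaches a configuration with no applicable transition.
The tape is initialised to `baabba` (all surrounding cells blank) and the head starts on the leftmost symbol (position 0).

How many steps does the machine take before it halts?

15

state=P head=0 tape=_[b]aabba__   (P,b)→(S,b,→)
state=S head=1 tape=_b[a]abba__   (S,a)→(Q,a,←)
state=Q head=0 tape=_[b]aabba__   (Q,b)→(S,_,←)
state=S head=-1 tape=[_]_aabba__   (S,_)→(S,a,→)
state=S head=0 tape=a[_]aabba__   (S,_)→(S,a,→)
state=S head=1 tape=aa[a]abba__   (S,a)→(Q,a,←)
state=Q head=0 tape=a[a]aabba__   (Q,a)→(Q,_,→)
state=Q head=1 tape=a_[a]abba__   (Q,a)→(Q,_,→)
state=Q head=2 tape=a__[a]bba__   (Q,a)→(Q,_,→)
state=Q head=3 tape=a___[b]ba__   (Q,b)→(S,_,←)
state=S head=2 tape=a__[_]_ba__   (S,_)→(S,a,→)
state=S head=3 tape=a__a[_]ba__   (S,_)→(S,a,→)
state=S head=4 tape=a__aa[b]a__   (S,b)→(P,b,→)
state=P head=5 tape=a__aab[a]__   (P,a)→(R,b,→)
state=R head=6 tape=a__aabb[_]_   (R,_)→(Q,b,→)
state=Q head=7 tape=a__aabbb[_]
M halts after 15 transitions.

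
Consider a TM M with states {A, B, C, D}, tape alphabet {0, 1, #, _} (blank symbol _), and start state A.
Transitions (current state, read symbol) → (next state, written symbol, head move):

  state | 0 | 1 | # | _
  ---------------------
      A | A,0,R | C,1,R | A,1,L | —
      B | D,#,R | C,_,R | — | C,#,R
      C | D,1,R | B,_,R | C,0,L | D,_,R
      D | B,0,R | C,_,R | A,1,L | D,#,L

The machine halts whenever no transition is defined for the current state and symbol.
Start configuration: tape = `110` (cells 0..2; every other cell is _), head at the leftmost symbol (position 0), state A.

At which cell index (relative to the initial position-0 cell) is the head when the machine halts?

state=A head=0 tape=[1]10_   (A,1)→(C,1,R)
state=C head=1 tape=1[1]0_   (C,1)→(B,_,R)
state=B head=2 tape=1_[0]_   (B,0)→(D,#,R)
state=D head=3 tape=1_#[_]   (D,_)→(D,#,L)
state=D head=2 tape=1_[#]#   (D,#)→(A,1,L)
state=A head=1 tape=1[_]1#
At halt the head is at cell 1.

1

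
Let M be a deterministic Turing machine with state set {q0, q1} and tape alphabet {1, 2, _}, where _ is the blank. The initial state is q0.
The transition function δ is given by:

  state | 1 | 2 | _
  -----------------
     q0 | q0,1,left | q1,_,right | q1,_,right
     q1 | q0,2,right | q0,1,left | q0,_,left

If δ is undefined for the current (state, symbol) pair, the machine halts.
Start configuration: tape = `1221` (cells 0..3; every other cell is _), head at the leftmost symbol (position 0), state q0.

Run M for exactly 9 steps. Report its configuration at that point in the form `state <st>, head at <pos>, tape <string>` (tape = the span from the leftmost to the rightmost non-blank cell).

state q1, head at 3, tape 2__1

state=q0 head=0 tape=_[1]221   (q0,1)→(q0,1,left)
state=q0 head=-1 tape=[_]1221   (q0,_)→(q1,_,right)
state=q1 head=0 tape=_[1]221   (q1,1)→(q0,2,right)
state=q0 head=1 tape=_2[2]21   (q0,2)→(q1,_,right)
state=q1 head=2 tape=_2_[2]1   (q1,2)→(q0,1,left)
state=q0 head=1 tape=_2[_]11   (q0,_)→(q1,_,right)
state=q1 head=2 tape=_2_[1]1   (q1,1)→(q0,2,right)
state=q0 head=3 tape=_2_2[1]   (q0,1)→(q0,1,left)
state=q0 head=2 tape=_2_[2]1   (q0,2)→(q1,_,right)
state=q1 head=3 tape=_2__[1]
After 9 steps: state q1, head at 3, tape 2__1.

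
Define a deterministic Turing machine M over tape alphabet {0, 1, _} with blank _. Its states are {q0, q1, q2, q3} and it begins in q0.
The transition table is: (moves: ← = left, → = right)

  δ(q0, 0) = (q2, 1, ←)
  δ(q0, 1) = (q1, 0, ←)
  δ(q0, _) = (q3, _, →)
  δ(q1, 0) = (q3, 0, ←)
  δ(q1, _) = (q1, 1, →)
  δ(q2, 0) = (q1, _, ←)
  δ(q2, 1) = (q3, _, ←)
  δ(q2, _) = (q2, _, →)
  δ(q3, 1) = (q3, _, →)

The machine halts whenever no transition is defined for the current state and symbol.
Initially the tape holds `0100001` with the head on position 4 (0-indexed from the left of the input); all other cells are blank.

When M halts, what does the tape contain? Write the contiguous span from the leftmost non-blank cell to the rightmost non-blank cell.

state=q0 head=4 tape=0100[0]01   (q0,0)→(q2,1,←)
state=q2 head=3 tape=010[0]101   (q2,0)→(q1,_,←)
state=q1 head=2 tape=01[0]_101   (q1,0)→(q3,0,←)
state=q3 head=1 tape=0[1]0_101   (q3,1)→(q3,_,→)
state=q3 head=2 tape=0_[0]_101
The non-blank tape span at halt is 0_0_101.

0_0_101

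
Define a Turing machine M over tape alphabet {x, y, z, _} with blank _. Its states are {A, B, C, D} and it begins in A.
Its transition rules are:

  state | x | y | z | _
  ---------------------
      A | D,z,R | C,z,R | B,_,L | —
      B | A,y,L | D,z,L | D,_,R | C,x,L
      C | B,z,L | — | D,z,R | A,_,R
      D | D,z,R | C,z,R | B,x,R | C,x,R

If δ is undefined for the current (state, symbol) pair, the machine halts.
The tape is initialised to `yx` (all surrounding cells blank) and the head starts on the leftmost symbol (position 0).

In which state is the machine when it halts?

A

A | _[y]x___   read y → write z, move R, go to C
C | _z[x]___   read x → write z, move L, go to B
B | _[z]z___   read z → write _, move R, go to D
D | __[z]___   read z → write x, move R, go to B
B | __x[_]__   read _ → write x, move L, go to C
C | __[x]x__   read x → write z, move L, go to B
B | _[_]zx__   read _ → write x, move L, go to C
C | [_]xzx__   read _ → write _, move R, go to A
A | _[x]zx__   read x → write z, move R, go to D
D | _z[z]x__   read z → write x, move R, go to B
B | _zx[x]__   read x → write y, move L, go to A
A | _z[x]y__   read x → write z, move R, go to D
D | _zz[y]__   read y → write z, move R, go to C
C | _zzz[_]_   read _ → write _, move R, go to A
A | _zzz_[_]
No transition is defined for (A, _); M halts in state A.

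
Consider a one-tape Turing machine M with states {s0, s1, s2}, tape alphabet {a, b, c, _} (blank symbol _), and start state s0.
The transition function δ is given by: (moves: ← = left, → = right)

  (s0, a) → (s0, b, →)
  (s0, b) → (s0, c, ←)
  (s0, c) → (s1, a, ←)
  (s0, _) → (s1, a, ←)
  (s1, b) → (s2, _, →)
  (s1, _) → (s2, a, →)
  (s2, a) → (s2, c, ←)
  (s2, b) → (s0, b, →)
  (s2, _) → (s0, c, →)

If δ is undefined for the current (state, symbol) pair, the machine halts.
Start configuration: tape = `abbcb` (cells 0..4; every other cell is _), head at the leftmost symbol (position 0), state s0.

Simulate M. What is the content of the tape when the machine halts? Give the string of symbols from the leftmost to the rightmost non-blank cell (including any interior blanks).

state=s0 head=0 tape=___[a]bbcb   (s0,a)→(s0,b,→)
state=s0 head=1 tape=___b[b]bcb   (s0,b)→(s0,c,←)
state=s0 head=0 tape=___[b]cbcb   (s0,b)→(s0,c,←)
state=s0 head=-1 tape=__[_]ccbcb   (s0,_)→(s1,a,←)
state=s1 head=-2 tape=_[_]accbcb   (s1,_)→(s2,a,→)
state=s2 head=-1 tape=_a[a]ccbcb   (s2,a)→(s2,c,←)
state=s2 head=-2 tape=_[a]cccbcb   (s2,a)→(s2,c,←)
state=s2 head=-3 tape=[_]ccccbcb   (s2,_)→(s0,c,→)
state=s0 head=-2 tape=c[c]cccbcb   (s0,c)→(s1,a,←)
state=s1 head=-3 tape=[c]acccbcb
The non-blank tape span at halt is cacccbcb.

cacccbcb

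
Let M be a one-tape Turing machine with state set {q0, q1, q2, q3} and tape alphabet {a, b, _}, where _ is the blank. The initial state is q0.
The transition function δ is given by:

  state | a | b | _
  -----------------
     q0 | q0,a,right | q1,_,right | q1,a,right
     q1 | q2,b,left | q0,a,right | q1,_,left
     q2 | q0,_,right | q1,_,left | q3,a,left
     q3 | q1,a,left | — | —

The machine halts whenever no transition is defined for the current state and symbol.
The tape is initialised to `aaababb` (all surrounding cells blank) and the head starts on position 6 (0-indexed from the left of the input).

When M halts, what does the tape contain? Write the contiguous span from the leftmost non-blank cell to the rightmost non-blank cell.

state=q0 head=6 tape=__aaabab[b]_   (q0,b)→(q1,_,right)
state=q1 head=7 tape=__aaabab_[_]   (q1,_)→(q1,_,left)
state=q1 head=6 tape=__aaabab[_]_   (q1,_)→(q1,_,left)
state=q1 head=5 tape=__aaaba[b]__   (q1,b)→(q0,a,right)
state=q0 head=6 tape=__aaabaa[_]_   (q0,_)→(q1,a,right)
state=q1 head=7 tape=__aaabaaa[_]   (q1,_)→(q1,_,left)
state=q1 head=6 tape=__aaabaa[a]_   (q1,a)→(q2,b,left)
state=q2 head=5 tape=__aaaba[a]b_   (q2,a)→(q0,_,right)
state=q0 head=6 tape=__aaaba_[b]_   (q0,b)→(q1,_,right)
state=q1 head=7 tape=__aaaba__[_]   (q1,_)→(q1,_,left)
state=q1 head=6 tape=__aaaba_[_]_   (q1,_)→(q1,_,left)
state=q1 head=5 tape=__aaaba[_]__   (q1,_)→(q1,_,left)
state=q1 head=4 tape=__aaab[a]___   (q1,a)→(q2,b,left)
state=q2 head=3 tape=__aaa[b]b___   (q2,b)→(q1,_,left)
state=q1 head=2 tape=__aa[a]_b___   (q1,a)→(q2,b,left)
state=q2 head=1 tape=__a[a]b_b___   (q2,a)→(q0,_,right)
state=q0 head=2 tape=__a_[b]_b___   (q0,b)→(q1,_,right)
state=q1 head=3 tape=__a__[_]b___   (q1,_)→(q1,_,left)
state=q1 head=2 tape=__a_[_]_b___   (q1,_)→(q1,_,left)
state=q1 head=1 tape=__a[_]__b___   (q1,_)→(q1,_,left)
state=q1 head=0 tape=__[a]___b___   (q1,a)→(q2,b,left)
state=q2 head=-1 tape=_[_]b___b___   (q2,_)→(q3,a,left)
state=q3 head=-2 tape=[_]ab___b___
The non-blank tape span at halt is ab___b.

ab___b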